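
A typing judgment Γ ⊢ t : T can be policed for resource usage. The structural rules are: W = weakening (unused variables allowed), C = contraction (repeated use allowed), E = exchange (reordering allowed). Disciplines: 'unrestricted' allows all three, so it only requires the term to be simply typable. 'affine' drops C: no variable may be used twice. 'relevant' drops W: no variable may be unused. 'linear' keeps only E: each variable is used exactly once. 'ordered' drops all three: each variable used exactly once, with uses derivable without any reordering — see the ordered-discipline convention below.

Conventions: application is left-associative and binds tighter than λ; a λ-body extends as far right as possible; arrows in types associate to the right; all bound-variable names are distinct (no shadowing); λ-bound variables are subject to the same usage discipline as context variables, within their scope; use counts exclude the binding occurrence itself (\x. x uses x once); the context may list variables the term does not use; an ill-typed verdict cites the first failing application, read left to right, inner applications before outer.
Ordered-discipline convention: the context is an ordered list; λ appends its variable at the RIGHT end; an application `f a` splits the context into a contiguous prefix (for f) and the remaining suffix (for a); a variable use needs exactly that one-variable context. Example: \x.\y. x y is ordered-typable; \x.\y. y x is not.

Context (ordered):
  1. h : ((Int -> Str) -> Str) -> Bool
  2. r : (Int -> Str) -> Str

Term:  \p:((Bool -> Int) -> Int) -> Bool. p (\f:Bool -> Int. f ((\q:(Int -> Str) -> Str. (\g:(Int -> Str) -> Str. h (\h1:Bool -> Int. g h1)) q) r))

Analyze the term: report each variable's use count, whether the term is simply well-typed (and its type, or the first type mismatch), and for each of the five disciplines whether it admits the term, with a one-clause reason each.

use counts: h ×1, r ×1, p (bound) ×1, f (bound) ×1, q (bound) ×1, g (bound) ×1, h1 (bound) ×1
order of uses: p, f, h, g, h1, q, r
typing: ill-typed: a function awaiting Int -> Str gets Bool -> Int
ordered ✗ (fails simple typing)
linear ✗ (a type mismatch blocks all five)
affine ✗ (the type mismatch rejects it)
relevant ✗ (not simply typable)
unrestricted ✗ (fails simple typing)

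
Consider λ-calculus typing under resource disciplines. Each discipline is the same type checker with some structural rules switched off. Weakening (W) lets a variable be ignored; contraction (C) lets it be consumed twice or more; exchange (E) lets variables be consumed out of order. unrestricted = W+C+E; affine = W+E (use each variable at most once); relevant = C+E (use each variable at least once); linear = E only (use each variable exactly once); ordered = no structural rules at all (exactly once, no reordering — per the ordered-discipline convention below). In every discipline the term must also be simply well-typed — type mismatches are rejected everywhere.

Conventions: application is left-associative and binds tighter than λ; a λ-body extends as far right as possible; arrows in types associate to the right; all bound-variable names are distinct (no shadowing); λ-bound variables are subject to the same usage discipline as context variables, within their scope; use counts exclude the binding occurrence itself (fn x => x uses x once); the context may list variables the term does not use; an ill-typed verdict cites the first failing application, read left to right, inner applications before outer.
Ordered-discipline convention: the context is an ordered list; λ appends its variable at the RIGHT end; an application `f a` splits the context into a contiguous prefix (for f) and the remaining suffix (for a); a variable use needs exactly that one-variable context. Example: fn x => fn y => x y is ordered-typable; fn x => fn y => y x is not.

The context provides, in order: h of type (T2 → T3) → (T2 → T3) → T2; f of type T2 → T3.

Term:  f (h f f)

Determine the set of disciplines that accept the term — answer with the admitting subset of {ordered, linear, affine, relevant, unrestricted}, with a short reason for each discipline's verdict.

admitted by: relevant, unrestricted
usage: h: 1; f: 3
uses in reading order: f, h, f, f
typing: ✓ — T3
ordered ✗ (uses contraction: f ×3)
linear ✗ (uses contraction: f ×3)
affine ✗ (uses contraction: f ×3)
relevant ✓ (none of h, f goes unused)
unrestricted ✓ (simply typable at T3; W, C, E all held)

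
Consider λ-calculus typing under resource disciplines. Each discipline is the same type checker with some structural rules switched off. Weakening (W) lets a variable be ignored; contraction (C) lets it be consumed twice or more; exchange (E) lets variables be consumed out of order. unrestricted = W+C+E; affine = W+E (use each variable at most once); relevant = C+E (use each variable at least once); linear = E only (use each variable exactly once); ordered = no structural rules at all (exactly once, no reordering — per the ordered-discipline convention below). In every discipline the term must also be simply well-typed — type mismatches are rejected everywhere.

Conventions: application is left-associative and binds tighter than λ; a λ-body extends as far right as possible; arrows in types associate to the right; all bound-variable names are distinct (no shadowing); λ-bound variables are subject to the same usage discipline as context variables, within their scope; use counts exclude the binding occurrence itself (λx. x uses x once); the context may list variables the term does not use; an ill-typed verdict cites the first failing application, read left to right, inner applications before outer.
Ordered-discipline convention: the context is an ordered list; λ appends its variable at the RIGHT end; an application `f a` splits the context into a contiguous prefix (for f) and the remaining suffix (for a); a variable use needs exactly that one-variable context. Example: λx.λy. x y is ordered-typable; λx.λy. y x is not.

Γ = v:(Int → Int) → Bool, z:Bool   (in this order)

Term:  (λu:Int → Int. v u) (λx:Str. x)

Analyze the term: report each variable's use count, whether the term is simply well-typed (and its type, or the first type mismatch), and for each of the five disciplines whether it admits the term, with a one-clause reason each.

usage: v=1; z=0; u (bound)=1; x (bound)=1
use order (left to right): v, u, x
typing: ill-typed: an argument Str → Str mismatches the expected Int → Int
ordered ✗ (not simply typable)
linear ✗ (fails simple typing)
affine ✗ (a type mismatch blocks all five)
relevant ✗ (the type mismatch rejects it)
unrestricted ✗ (not simply typable)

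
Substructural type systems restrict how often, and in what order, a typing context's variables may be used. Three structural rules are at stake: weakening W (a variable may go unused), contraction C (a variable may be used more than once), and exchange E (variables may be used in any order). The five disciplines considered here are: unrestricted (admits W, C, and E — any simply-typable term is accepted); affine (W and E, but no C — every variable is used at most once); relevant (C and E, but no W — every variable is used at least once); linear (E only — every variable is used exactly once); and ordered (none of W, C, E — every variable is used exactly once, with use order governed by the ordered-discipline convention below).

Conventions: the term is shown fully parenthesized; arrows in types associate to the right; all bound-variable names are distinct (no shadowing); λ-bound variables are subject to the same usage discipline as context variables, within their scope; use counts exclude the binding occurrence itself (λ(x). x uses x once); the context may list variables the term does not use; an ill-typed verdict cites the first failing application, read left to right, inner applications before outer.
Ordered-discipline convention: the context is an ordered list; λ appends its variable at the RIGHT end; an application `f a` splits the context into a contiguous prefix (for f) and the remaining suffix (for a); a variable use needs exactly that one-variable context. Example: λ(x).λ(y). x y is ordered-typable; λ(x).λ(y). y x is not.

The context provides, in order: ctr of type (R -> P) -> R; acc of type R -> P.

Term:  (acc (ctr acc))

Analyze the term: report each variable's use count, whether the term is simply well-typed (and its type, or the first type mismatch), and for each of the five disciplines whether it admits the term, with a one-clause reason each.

counts: ctr: 1×, acc: 2×
use order (left to right): acc, ctr, acc
typing: well-typed — term : P
ordered: ✗, repeated use of acc ×2
linear: ✗, repeated use of acc ×2
affine: ✗, repeated use of acc ×2
relevant: ✓, none of ctr, acc goes unused
unrestricted: ✓, type-checks (P) and nothing is barred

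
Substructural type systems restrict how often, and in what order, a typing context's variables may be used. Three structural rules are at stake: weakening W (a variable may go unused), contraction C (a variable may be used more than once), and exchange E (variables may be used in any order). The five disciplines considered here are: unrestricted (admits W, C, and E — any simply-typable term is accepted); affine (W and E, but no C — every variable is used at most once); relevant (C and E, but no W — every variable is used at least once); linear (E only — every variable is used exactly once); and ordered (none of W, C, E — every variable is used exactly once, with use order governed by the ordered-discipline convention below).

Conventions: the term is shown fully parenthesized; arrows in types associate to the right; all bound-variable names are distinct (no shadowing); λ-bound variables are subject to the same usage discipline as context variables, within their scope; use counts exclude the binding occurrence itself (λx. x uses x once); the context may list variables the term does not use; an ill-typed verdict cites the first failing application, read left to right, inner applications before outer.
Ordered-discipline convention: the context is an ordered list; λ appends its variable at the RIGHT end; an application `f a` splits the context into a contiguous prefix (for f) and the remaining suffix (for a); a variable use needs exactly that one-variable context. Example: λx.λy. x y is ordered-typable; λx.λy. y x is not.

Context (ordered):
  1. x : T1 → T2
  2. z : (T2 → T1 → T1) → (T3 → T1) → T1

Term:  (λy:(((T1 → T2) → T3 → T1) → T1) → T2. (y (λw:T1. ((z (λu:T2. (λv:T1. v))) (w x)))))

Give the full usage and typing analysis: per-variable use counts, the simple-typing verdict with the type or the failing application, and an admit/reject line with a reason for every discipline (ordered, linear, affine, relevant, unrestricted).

use counts: x=1, z=1, y (bound)=1, w (bound)=1, u (bound)=0, v (bound)=1
left-to-right use order: y, z, v, w, x
typing: ill-typed: applying a non-function (T1)
ordered ✗ (fails simple typing)
linear ✗ (a type mismatch blocks all five)
affine ✗ (the type mismatch rejects it)
relevant ✗ (not simply typable)
unrestricted ✗ (fails simple typing)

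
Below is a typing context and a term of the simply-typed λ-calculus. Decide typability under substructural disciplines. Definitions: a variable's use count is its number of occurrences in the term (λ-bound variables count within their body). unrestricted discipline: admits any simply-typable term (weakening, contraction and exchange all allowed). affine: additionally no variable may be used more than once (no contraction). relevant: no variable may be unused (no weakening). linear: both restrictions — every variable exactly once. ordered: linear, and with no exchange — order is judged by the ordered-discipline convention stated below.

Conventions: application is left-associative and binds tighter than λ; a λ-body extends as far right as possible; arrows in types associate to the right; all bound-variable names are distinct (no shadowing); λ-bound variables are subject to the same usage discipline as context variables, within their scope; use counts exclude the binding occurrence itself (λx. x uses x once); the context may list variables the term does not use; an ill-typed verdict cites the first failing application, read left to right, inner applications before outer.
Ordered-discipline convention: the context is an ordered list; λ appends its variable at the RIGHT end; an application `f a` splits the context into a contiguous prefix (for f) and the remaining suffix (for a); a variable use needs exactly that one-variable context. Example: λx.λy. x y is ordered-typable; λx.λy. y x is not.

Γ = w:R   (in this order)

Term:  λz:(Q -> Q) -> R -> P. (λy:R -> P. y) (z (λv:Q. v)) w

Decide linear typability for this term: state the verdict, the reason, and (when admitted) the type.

yes — exactly-once usage across w, z, y, v; term : ((Q -> Q) -> R -> P) -> P
use counts: w: 1×, z (bound): 1×, y (bound): 1×, v (bound): 1×
use order (left to right): y, z, v, w
typing: the term checks, with type ((Q -> Q) -> R -> P) -> P
per-discipline verdicts: ordered ✗ | linear ✓ | affine ✓ | relevant ✓ | unrestricted ✓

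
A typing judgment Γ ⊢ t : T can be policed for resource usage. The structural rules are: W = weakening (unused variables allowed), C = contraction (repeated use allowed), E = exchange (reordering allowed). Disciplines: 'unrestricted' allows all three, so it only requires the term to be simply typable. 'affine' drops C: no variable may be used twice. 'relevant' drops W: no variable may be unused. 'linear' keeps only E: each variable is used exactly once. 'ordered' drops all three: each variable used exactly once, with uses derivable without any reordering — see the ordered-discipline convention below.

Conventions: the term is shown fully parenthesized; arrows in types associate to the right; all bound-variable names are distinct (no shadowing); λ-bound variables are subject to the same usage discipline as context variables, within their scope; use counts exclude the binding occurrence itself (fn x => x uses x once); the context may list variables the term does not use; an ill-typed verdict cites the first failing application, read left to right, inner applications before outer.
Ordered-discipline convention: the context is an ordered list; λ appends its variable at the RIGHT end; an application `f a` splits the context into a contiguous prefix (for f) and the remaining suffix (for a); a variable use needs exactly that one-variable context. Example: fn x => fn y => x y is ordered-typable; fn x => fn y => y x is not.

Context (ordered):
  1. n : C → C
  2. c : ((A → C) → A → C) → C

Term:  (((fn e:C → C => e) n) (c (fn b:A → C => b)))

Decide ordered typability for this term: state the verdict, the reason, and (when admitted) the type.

yes — single-use (n, c, e, b), ordered derivation ok; term : C
variable uses: n: 1, c: 1, e (bound): 1, b (bound): 1
uses in reading order: e, n, c, b
typing: well-typed at C
across the five disciplines: ordered ✓ | linear ✓ | affine ✓ | relevant ✓ | unrestricted ✓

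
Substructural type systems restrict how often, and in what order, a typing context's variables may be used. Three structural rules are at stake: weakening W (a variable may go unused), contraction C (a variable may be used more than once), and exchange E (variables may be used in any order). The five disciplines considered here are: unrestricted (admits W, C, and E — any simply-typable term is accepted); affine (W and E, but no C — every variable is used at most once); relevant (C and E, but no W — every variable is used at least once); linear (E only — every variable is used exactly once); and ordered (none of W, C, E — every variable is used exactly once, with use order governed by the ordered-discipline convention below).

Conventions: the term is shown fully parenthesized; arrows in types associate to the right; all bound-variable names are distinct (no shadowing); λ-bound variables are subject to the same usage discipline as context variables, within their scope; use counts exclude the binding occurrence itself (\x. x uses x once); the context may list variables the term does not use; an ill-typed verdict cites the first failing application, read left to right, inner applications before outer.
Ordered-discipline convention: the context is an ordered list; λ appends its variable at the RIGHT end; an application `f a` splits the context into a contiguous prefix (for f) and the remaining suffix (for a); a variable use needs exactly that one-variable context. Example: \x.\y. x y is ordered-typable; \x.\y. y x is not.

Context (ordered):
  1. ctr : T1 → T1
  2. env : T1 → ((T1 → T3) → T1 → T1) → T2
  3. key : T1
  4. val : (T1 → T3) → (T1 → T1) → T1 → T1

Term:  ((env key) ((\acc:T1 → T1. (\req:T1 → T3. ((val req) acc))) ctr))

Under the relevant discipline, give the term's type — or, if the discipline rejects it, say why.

term : T2
counts: ctr: 1, env: 1, key: 1, val: 1, acc (λ-bound): 1, req (λ-bound): 1
uses in reading order: env, key, val, req, acc, ctr
typing: well-typed — term : T2
across the five disciplines: ordered ✗ | linear ✓ | affine ✓ | relevant ✓ | unrestricted ✓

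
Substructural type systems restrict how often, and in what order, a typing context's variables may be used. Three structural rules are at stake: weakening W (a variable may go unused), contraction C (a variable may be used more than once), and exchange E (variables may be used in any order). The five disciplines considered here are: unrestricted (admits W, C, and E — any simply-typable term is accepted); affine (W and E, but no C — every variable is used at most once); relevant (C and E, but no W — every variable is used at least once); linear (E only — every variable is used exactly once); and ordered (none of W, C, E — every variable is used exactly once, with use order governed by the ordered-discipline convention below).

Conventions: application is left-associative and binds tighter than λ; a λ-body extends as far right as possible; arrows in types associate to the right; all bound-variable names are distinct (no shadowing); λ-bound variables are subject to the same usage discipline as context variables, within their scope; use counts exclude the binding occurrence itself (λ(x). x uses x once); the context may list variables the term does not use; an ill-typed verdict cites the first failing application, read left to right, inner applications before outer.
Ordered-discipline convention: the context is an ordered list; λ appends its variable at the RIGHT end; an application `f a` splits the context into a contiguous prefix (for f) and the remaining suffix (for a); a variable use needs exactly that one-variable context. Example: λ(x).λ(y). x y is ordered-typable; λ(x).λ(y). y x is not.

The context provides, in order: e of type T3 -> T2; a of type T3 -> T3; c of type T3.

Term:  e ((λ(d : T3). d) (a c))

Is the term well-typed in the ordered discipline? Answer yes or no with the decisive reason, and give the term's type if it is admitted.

yes — single-use (e, a, c, d), ordered derivation ok; term : T2
variable uses: e: 1×; a: 1×; c: 1×; d (λ-bound): 1×
uses in reading order: e, d, a, c
typing: ✓ — T2
all disciplines: ordered ✓ | linear ✓ | affine ✓ | relevant ✓ | unrestricted ✓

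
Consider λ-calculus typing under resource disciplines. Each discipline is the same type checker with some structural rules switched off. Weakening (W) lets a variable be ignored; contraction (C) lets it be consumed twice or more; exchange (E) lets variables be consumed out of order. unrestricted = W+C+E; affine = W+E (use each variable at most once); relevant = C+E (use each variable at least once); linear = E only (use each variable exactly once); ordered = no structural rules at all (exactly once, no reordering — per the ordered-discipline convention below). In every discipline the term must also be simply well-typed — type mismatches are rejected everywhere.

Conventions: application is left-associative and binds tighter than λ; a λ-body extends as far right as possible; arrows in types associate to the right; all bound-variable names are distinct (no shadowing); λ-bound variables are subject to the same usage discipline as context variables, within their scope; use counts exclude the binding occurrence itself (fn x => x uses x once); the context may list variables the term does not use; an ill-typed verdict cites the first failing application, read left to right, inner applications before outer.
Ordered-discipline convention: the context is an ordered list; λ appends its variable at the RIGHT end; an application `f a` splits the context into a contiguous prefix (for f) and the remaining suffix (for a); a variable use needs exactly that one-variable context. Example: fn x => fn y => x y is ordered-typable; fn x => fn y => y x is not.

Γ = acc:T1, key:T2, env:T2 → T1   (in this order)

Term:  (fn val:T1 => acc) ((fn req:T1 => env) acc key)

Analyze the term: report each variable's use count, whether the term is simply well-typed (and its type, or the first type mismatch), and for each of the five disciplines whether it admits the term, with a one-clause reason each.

use counts: acc ×2; key ×1; env ×1; val (λ-bound) ×0; req (λ-bound) ×0
uses in reading order: acc, env, acc, key
typing: well-typed — term : T1
ordered: ✗, acc ×2 used more than once (contraction); val, req never used (weakening)
linear: ✗, acc ×2 used more than once (contraction); val, req never used (weakening)
affine: ✗, acc ×2 used more than once (contraction)
relevant: ✗, val, req never used (weakening)
unrestricted: ✓, simply typable at T1; W, C, E all held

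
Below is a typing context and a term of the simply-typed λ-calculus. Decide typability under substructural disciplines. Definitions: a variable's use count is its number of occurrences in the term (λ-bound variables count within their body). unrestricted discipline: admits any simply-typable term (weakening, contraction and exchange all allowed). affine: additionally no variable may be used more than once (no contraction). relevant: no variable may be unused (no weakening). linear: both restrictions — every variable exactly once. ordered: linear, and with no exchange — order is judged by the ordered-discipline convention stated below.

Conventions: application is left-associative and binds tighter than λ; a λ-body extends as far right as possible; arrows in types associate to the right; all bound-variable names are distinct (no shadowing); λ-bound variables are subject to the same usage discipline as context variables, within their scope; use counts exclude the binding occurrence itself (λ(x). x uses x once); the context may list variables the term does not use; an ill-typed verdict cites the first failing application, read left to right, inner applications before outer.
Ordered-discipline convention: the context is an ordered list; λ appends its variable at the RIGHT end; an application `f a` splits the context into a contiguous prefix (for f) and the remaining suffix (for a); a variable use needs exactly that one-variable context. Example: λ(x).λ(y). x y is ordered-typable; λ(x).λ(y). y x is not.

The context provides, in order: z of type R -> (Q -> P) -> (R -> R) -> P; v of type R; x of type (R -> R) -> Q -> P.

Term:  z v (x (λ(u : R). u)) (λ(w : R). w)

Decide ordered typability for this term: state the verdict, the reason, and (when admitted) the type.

yes — z, v, x, u, w once each; derivable with no W/C/E; term : P
use counts: z: 1×, v: 1×, x: 1×, u (bound): 1×, w (bound): 1×
left-to-right use order: z, v, x, u, w
typing: the term checks, with type P
per-discipline verdicts: ordered ✓, linear ✓, affine ✓, relevant ✓, unrestricted ✓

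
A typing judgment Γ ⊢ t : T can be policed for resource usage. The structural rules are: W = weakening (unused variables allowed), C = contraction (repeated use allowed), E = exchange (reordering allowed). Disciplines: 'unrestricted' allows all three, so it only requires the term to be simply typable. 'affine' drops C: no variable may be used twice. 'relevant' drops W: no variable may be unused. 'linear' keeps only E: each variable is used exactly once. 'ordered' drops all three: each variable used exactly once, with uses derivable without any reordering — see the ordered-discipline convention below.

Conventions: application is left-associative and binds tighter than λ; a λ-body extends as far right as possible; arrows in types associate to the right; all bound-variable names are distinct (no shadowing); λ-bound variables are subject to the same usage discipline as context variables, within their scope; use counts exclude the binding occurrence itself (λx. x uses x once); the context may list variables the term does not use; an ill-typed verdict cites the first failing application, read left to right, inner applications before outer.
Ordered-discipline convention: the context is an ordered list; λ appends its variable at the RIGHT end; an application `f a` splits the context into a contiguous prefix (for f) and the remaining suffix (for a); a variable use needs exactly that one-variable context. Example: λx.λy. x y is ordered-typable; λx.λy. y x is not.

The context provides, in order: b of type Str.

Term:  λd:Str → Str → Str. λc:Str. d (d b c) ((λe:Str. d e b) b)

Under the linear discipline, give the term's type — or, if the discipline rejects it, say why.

not well-typed under linear — b ×3, d ×3 used more than once (contraction)
use counts: b ×3, d (bound) ×3, c (bound) ×1, e (bound) ×1
left-to-right use order: d, d, b, c, d, e, b, b
typing: ✓ — (Str → Str → Str) → Str → Str
summary: ordered ✗ · linear ✗ · affine ✗ · relevant ✓ · unrestricted ✓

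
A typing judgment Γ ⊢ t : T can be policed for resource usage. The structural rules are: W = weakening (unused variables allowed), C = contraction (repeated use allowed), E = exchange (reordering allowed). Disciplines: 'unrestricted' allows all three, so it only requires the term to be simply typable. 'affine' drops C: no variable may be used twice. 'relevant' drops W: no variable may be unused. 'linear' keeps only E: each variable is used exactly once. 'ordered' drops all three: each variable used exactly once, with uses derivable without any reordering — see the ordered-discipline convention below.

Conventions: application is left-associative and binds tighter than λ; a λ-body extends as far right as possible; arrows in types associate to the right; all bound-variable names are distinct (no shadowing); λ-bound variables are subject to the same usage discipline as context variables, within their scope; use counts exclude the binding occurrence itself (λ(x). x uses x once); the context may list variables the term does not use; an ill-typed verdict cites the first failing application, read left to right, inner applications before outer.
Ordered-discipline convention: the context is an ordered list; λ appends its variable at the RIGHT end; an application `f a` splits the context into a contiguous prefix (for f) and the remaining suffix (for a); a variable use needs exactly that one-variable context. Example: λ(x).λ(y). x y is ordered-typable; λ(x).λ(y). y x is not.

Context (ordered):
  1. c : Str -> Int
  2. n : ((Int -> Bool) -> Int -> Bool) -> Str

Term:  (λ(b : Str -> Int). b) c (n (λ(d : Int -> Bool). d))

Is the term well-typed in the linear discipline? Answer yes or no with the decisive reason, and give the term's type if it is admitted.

yes — each of c, n, b, d used exactly once; term : Int
usage: c ×1; n ×1; b [bound] ×1; d [bound] ×1
uses in reading order: b, c, n, d
typing: well-typed — term : Int
summary: ordered ✓; linear ✓; affine ✓; relevant ✓; unrestricted ✓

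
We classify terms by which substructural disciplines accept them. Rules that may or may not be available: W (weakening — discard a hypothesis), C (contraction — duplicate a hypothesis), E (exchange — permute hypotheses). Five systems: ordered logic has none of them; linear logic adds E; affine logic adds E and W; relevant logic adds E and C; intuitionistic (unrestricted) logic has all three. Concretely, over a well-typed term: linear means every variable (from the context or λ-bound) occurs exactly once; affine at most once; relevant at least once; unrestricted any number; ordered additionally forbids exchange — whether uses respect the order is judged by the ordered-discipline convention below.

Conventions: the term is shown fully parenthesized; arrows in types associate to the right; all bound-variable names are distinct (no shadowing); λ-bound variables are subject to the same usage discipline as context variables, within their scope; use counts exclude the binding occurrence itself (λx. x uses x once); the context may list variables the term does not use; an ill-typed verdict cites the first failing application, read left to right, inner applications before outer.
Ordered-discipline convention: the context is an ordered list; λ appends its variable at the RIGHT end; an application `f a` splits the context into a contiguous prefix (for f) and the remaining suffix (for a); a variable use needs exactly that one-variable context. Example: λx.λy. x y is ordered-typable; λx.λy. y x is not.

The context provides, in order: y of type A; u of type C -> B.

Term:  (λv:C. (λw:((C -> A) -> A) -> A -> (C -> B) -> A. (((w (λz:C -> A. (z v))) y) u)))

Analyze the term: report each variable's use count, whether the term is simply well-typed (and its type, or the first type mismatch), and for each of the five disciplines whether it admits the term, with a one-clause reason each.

usage: y ×1, u ×1, v [bound] ×1, w [bound] ×1, z [bound] ×1
left-to-right use order: w, z, v, y, u
typing: ✓ — C -> (((C -> A) -> A) -> A -> (C -> B) -> A) -> A
ordered: ✗ — needs exchange: uses follow w, z, v, y, u
linear: ✓ — exactly-once usage across y, u, v, w, z
affine: ✓ — none of y, u, v, w, z used more than once
relevant: ✓ — y, u, v, w, z: all used, weakening unneeded
unrestricted: ✓ — typability at C -> (((C -> A) -> A) -> A -> (C -> B) -> A) -> A is all that's needed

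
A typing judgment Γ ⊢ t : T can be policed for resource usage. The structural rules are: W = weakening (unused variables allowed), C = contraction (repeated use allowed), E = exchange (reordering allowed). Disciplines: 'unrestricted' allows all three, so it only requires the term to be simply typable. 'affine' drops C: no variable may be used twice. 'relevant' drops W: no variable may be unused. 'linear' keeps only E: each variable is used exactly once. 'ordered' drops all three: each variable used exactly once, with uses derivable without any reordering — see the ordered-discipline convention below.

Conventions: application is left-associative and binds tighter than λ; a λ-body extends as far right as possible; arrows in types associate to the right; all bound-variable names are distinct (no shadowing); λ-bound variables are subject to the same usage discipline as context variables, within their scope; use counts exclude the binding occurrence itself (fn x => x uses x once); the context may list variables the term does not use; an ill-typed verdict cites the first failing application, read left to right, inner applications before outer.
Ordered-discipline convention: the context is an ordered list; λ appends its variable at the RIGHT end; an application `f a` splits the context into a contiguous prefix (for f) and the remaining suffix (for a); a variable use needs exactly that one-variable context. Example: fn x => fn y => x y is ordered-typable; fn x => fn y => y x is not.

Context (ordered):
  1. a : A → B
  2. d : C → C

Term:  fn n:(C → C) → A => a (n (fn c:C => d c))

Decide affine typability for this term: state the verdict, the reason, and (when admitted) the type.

yes — at most one use each (a, d, n, c); term : ((C → C) → A) → B
use counts: a=1; d=1; n [bound]=1; c [bound]=1
uses in reading order: a, n, d, c
typing: the term checks, with type ((C → C) → A) → B
across the five disciplines: ordered ✗ | linear ✓ | affine ✓ | relevant ✓ | unrestricted ✓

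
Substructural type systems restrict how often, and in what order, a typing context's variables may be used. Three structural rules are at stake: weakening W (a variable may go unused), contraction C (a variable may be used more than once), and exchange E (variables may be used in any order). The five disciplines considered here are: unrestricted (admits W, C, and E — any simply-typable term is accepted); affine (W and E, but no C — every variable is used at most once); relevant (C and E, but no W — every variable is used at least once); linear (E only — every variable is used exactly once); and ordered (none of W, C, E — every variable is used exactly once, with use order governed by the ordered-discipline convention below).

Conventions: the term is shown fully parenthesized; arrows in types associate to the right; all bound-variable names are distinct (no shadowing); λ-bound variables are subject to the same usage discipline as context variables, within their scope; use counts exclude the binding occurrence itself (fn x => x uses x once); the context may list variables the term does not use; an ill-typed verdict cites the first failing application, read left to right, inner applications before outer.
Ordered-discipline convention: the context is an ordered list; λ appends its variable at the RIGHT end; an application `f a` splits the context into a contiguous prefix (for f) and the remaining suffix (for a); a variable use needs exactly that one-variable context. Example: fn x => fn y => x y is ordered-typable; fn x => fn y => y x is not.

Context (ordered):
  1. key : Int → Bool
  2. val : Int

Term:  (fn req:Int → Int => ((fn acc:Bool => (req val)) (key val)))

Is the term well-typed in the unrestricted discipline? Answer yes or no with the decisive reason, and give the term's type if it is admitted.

yes — well-typed at (Int → Int) → Int; no restrictions here; term : (Int → Int) → Int
usage: key: 1×; val: 2×; req (bound): 1×; acc (bound): 0×
use order (left to right): req, val, key, val
typing: the term checks, with type (Int → Int) → Int
all disciplines: ordered ✗; linear ✗; affine ✗; relevant ✗; unrestricted ✓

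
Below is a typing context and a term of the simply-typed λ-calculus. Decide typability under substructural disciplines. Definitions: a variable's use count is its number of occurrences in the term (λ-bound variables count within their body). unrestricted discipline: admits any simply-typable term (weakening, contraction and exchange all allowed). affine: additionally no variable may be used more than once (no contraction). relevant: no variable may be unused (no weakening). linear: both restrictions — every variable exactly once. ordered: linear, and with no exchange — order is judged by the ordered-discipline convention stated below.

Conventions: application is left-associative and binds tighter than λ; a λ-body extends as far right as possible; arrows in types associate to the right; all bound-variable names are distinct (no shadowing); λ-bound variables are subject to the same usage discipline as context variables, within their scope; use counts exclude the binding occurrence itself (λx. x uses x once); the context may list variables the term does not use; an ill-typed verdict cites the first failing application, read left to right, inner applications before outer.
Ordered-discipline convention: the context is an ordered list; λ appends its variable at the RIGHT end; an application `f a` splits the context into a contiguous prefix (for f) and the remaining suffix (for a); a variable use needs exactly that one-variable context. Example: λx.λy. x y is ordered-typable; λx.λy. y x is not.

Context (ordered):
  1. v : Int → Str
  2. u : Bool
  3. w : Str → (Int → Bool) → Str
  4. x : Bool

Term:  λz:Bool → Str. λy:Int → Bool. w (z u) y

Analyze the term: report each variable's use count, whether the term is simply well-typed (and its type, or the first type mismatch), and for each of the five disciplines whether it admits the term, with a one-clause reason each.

usage: v ×0, u ×1, w ×1, x ×0, z (λ-bound) ×1, y (λ-bound) ×1
left-to-right use order: w, z, u, y
typing: the term checks, with type (Bool → Str) → (Int → Bool) → Str
ordered: ✗ — unused: v, x — weakening required
linear: ✗ — unused: v, x — weakening required
affine: ✓ — at most one use each (v, u, w, x, z, y)
relevant: ✗ — unused: v, x — weakening required
unrestricted: ✓ — typability at (Bool → Str) → (Int → Bool) → Str is all that's needed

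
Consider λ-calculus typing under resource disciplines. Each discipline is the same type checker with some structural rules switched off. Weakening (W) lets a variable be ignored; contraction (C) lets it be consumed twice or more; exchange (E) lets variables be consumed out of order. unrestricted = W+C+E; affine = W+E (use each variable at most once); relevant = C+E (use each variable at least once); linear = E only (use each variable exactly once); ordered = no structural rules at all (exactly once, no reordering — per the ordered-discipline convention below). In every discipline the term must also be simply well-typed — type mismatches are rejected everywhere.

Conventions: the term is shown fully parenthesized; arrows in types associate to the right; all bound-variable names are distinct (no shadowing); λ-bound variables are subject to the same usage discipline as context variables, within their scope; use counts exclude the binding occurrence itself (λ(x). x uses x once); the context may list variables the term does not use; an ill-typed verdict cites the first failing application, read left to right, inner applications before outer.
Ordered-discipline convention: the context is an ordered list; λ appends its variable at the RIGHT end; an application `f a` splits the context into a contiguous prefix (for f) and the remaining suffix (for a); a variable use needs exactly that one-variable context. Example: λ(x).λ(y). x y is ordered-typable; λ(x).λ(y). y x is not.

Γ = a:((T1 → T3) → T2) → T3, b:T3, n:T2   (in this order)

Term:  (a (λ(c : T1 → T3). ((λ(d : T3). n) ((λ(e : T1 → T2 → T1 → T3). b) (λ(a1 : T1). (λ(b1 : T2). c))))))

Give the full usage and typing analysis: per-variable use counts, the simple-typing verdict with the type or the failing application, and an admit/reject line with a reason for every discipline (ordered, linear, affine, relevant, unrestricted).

counts: a: 1; b: 1; n: 1; c (λ-bound): 1; d (λ-bound): 0; e (λ-bound): 0; a1 (λ-bound): 0; b1 (λ-bound): 0
use order (left to right): a, n, b, c
typing: the term checks, with type T3
ordered: ✗, unused: d, e, a1, b1 — weakening required
linear: ✗, unused: d, e, a1, b1 — weakening required
affine: ✓, no duplicate uses among a, b, n, c, d, e, a1, b1
relevant: ✗, unused: d, e, a1, b1 — weakening required
unrestricted: ✓, simply typable at T3; W, C, E all held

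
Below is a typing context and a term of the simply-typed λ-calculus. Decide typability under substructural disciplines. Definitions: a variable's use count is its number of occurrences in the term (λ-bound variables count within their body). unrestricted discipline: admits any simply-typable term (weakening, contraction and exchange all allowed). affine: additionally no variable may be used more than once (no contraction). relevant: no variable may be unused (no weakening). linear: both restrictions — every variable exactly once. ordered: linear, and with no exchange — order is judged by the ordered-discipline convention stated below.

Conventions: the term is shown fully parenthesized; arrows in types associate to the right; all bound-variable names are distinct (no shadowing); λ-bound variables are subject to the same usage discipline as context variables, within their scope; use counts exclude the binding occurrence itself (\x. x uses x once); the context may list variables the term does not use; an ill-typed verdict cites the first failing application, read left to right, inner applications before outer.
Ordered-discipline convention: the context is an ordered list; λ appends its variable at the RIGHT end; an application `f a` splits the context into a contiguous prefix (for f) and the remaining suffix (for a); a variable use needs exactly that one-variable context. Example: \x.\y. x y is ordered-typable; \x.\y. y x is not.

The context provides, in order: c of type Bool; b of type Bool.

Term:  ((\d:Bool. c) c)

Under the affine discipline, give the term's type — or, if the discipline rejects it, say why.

not well-typed under affine — c ×2 used more than once (contraction)
variable uses: c ×2, b ×0, d [bound] ×0
use order (left to right): c, c
typing: well-typed — term : Bool
all disciplines: ordered ✗ | linear ✗ | affine ✗ | relevant ✗ | unrestricted ✓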